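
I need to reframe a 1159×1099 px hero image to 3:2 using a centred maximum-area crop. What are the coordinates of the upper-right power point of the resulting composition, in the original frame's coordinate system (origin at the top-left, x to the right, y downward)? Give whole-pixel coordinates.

x = 773 px, y = 421 px

1159/1099 < 3/2, so the 3:2 crop keeps the full width 1159 and trims height to 1159 × 2/3 = 772.67 px.
Top offset = (1099 − 772.67)/2 = 163.17 px; left offset = 0.
Upper-right is two-thirds across and one-third down within the crop:
x = 0.00 + 2 × 1159.00/3 ≈ 773; y = 163.17 + 1 × 772.67/3 ≈ 421.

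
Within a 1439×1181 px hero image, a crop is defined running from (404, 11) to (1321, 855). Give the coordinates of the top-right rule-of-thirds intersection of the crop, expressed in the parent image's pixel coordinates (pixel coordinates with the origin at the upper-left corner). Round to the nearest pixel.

(1015, 292)

Crop width = 1321 − 404 = 917 px; one third is 305.67 px.
Crop height = 855 − 11 = 844 px; one third is 281.33 px.
The top-right point is two-thirds across and one-third down within the crop:
x = 404 + 2 × 305.67 ≈ 1015; y = 11 + 1 × 281.33 ≈ 292.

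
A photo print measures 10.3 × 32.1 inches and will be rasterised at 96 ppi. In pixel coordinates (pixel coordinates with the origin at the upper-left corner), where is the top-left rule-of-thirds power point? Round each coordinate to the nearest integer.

In pixels the canvas is 10.3 × 96 = 988.8 wide and 32.1 × 96 = 3081.6 tall.
The top-left point is one-third across and one-third down:
x = 1 × 988.8/3 ≈ 330; y = 1 × 3081.6/3 ≈ 1027.

(330, 1027)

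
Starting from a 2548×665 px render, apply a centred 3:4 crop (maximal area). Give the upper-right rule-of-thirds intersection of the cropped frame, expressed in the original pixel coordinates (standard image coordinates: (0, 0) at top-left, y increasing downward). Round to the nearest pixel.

x = 1357 px, y = 222 px

2548/665 > 3/4, so the 3:4 crop keeps the full height 665 and trims width to 665 × 3/4 = 498.75 px.
Left offset = (2548 − 498.75)/2 = 1024.62 px; top offset = 0.
Upper-right is two-thirds across and one-third down within the crop:
x = 1024.62 + 2 × 498.75/3 ≈ 1357; y = 0.00 + 1 × 665.00/3 ≈ 222.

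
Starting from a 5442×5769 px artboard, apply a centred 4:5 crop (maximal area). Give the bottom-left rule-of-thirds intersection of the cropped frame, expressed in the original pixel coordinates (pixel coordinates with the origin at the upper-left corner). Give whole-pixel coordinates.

5442/5769 > 4/5, so the 4:5 crop keeps the full height 5769 and trims width to 5769 × 4/5 = 4615.20 px.
Left offset = (5442 − 4615.20)/2 = 413.40 px; top offset = 0.
Bottom-left is one-third across and two-thirds down within the crop:
x = 413.40 + 1 × 4615.20/3 ≈ 1952; y = 0.00 + 2 × 5769.00/3 ≈ 3846.

x = 1952 px, y = 3846 px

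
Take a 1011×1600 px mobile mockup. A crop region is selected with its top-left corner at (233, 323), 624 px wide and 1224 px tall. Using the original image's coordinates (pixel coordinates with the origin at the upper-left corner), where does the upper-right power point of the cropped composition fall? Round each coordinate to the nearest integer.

One third of the crop width 624 is 208.00 px.
One third of the crop height 1224 is 408.00 px.
The upper-right point is two-thirds across and one-third down within the crop:
x = 233 + 2 × 208.00 ≈ 649; y = 323 + 1 × 408.00 ≈ 731.

x = 649 px, y = 731 px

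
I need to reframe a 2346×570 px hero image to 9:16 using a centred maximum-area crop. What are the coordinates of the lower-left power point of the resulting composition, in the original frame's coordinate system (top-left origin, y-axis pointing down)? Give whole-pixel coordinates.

x = 1120 px, y = 380 px

2346/570 > 9/16, so the 9:16 crop keeps the full height 570 and trims width to 570 × 9/16 = 320.62 px.
Left offset = (2346 − 320.62)/2 = 1012.69 px; top offset = 0.
Lower-left is one-third across and two-thirds down within the crop:
x = 1012.69 + 1 × 320.62/3 ≈ 1120; y = 0.00 + 2 × 570.00/3 ≈ 380.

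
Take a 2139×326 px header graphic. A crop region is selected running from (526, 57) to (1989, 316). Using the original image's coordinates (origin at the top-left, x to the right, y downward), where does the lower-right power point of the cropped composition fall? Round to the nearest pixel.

(1501, 230)

Crop width = 1989 − 526 = 1463 px; one third is 487.67 px.
Crop height = 316 − 57 = 259 px; one third is 86.33 px.
The lower-right point is two-thirds across and two-thirds down within the crop:
x = 526 + 2 × 487.67 ≈ 1501; y = 57 + 2 × 86.33 ≈ 230.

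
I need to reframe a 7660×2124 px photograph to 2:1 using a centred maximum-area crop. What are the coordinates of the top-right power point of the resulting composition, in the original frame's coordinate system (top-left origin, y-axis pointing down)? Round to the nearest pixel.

(4538, 708)

7660/2124 > 2/1, so the 2:1 crop keeps the full height 2124 and trims width to 2124 × 2/1 = 4248.00 px.
Left offset = (7660 − 4248.00)/2 = 1706.00 px; top offset = 0.
Top-right is two-thirds across and one-third down within the crop:
x = 1706.00 + 2 × 4248.00/3 ≈ 4538; y = 0.00 + 1 × 2124.00/3 ≈ 708.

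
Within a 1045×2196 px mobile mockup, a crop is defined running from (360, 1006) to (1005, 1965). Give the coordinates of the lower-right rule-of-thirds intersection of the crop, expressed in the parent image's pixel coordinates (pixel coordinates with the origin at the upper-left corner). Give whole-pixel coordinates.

(790, 1645)

Crop width = 1005 − 360 = 645 px; one third is 215.00 px.
Crop height = 1965 − 1006 = 959 px; one third is 319.67 px.
The lower-right point is two-thirds across and two-thirds down within the crop:
x = 360 + 2 × 215.00 ≈ 790; y = 1006 + 2 × 319.67 ≈ 1645.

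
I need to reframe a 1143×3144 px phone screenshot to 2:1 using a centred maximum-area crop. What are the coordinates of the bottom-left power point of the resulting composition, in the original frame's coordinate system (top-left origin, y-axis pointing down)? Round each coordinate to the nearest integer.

1143/3144 < 2/1, so the 2:1 crop keeps the full width 1143 and trims height to 1143 × 1/2 = 571.50 px.
Top offset = (3144 − 571.50)/2 = 1286.25 px; left offset = 0.
Bottom-left is one-third across and two-thirds down within the crop:
x = 0.00 + 1 × 1143.00/3 ≈ 381; y = 1286.25 + 2 × 571.50/3 ≈ 1667.

x = 381 px, y = 1667 px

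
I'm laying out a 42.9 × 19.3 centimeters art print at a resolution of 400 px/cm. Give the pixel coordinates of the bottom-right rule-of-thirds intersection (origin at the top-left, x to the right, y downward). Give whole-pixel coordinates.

x = 11440 px, y = 5147 px

In pixels the canvas is 42.9 × 400 = 17160 wide and 19.3 × 400 = 7720 tall.
The bottom-right point is two-thirds across and two-thirds down:
x = 2 × 17160/3 ≈ 11440; y = 2 × 7720/3 ≈ 5147.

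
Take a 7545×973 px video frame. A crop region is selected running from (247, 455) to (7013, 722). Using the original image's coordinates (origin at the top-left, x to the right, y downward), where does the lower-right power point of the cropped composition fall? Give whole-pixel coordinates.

x = 4758 px, y = 633 px

Crop width = 7013 − 247 = 6766 px; one third is 2255.33 px.
Crop height = 722 − 455 = 267 px; one third is 89.00 px.
The lower-right point is two-thirds across and two-thirds down within the crop:
x = 247 + 2 × 2255.33 ≈ 4758; y = 455 + 2 × 89.00 ≈ 633.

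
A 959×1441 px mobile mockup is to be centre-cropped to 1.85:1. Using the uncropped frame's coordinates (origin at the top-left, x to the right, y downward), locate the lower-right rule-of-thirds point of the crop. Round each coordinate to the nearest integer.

959/1441 < 1.85/1, so the 1.85:1 crop keeps the full width 959 and trims height to 959 × 1/1.85 = 518.38 px.
Top offset = (1441 − 518.38)/2 = 461.31 px; left offset = 0.
Lower-right is two-thirds across and two-thirds down within the crop:
x = 0.00 + 2 × 959.00/3 ≈ 639; y = 461.31 + 2 × 518.38/3 ≈ 807.

(639, 807)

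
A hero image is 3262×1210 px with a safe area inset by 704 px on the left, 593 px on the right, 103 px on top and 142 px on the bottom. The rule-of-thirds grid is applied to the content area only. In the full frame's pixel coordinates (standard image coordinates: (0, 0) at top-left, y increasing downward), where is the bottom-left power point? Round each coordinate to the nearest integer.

(1359, 746)

Content width = 3262 − 704 − 593 = 1965 px; content height = 1210 − 103 − 142 = 965 px.
Bottom-left is one-third across and two-thirds down within the content area.
x = 704 + 1 × 1965/3 = 704 + 655.00 ≈ 1359
y = 103 + 2 × 965/3 = 103 + 643.33 ≈ 746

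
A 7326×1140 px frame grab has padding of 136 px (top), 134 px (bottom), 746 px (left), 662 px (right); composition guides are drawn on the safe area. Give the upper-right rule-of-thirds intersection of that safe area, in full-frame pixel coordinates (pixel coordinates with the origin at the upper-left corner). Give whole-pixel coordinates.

Content width = 7326 − 746 − 662 = 5918 px; content height = 1140 − 136 − 134 = 870 px.
Upper-right is two-thirds across and one-third down within the safe area.
x = 746 + 2 × 5918/3 = 746 + 3945.33 ≈ 4691
y = 136 + 1 × 870/3 = 136 + 290.00 ≈ 426

x = 4691 px, y = 426 px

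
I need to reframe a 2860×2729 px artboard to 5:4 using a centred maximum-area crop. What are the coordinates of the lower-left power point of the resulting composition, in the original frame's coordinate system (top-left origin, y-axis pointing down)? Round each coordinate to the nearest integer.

2860/2729 < 5/4, so the 5:4 crop keeps the full width 2860 and trims height to 2860 × 4/5 = 2288.00 px.
Top offset = (2729 − 2288.00)/2 = 220.50 px; left offset = 0.
Lower-left is one-third across and two-thirds down within the crop:
x = 0.00 + 1 × 2860.00/3 ≈ 953; y = 220.50 + 2 × 2288.00/3 ≈ 1746.

(953, 1746)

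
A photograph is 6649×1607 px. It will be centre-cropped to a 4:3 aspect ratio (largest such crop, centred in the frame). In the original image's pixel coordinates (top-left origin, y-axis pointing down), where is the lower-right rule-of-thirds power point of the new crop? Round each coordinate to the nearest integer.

(3682, 1071)

6649/1607 > 4/3, so the 4:3 crop keeps the full height 1607 and trims width to 1607 × 4/3 = 2142.67 px.
Left offset = (6649 − 2142.67)/2 = 2253.17 px; top offset = 0.
Lower-right is two-thirds across and two-thirds down within the crop:
x = 2253.17 + 2 × 2142.67/3 ≈ 3682; y = 0.00 + 2 × 1607.00/3 ≈ 1071.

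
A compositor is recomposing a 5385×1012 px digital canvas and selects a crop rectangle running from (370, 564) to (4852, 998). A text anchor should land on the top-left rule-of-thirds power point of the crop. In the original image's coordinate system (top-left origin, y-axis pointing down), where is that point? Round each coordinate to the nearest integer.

(1864, 709)

Crop width = 4852 − 370 = 4482 px; one third is 1494.00 px.
Crop height = 998 − 564 = 434 px; one third is 144.67 px.
The top-left point is one-third across and one-third down within the crop:
x = 370 + 1 × 1494.00 ≈ 1864; y = 564 + 1 × 144.67 ≈ 709.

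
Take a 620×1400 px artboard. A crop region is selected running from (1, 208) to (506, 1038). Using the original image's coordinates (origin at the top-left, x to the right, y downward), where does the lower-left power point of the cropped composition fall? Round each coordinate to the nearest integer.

x = 169 px, y = 761 px

Crop width = 506 − 1 = 505 px; one third is 168.33 px.
Crop height = 1038 − 208 = 830 px; one third is 276.67 px.
The lower-left point is one-third across and two-thirds down within the crop:
x = 1 + 1 × 168.33 ≈ 169; y = 208 + 2 × 276.67 ≈ 761.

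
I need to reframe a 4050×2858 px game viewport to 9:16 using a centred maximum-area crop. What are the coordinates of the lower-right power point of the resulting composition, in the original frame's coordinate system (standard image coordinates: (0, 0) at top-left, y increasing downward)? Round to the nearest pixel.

x = 2293 px, y = 1905 px

4050/2858 > 9/16, so the 9:16 crop keeps the full height 2858 and trims width to 2858 × 9/16 = 1607.62 px.
Left offset = (4050 − 1607.62)/2 = 1221.19 px; top offset = 0.
Lower-right is two-thirds across and two-thirds down within the crop:
x = 1221.19 + 2 × 1607.62/3 ≈ 2293; y = 0.00 + 2 × 2858.00/3 ≈ 1905.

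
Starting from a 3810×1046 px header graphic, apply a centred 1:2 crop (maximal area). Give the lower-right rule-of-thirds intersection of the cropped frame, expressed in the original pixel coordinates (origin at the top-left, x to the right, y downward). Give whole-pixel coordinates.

3810/1046 > 1/2, so the 1:2 crop keeps the full height 1046 and trims width to 1046 × 1/2 = 523.00 px.
Left offset = (3810 − 523.00)/2 = 1643.50 px; top offset = 0.
Lower-right is two-thirds across and two-thirds down within the crop:
x = 1643.50 + 2 × 523.00/3 ≈ 1992; y = 0.00 + 2 × 1046.00/3 ≈ 697.

x = 1992 px, y = 697 px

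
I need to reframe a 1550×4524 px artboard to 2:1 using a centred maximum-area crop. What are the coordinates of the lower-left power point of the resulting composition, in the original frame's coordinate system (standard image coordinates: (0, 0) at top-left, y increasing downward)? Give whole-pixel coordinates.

(517, 2391)

1550/4524 < 2/1, so the 2:1 crop keeps the full width 1550 and trims height to 1550 × 1/2 = 775.00 px.
Top offset = (4524 − 775.00)/2 = 1874.50 px; left offset = 0.
Lower-left is one-third across and two-thirds down within the crop:
x = 0.00 + 1 × 1550.00/3 ≈ 517; y = 1874.50 + 2 × 775.00/3 ≈ 2391.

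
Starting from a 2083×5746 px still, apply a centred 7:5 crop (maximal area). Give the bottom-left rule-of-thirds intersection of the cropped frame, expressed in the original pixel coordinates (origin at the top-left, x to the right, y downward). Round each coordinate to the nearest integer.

2083/5746 < 7/5, so the 7:5 crop keeps the full width 2083 and trims height to 2083 × 5/7 = 1487.86 px.
Top offset = (5746 − 1487.86)/2 = 2129.07 px; left offset = 0.
Bottom-left is one-third across and two-thirds down within the crop:
x = 0.00 + 1 × 2083.00/3 ≈ 694; y = 2129.07 + 2 × 1487.86/3 ≈ 3121.

x = 694 px, y = 3121 px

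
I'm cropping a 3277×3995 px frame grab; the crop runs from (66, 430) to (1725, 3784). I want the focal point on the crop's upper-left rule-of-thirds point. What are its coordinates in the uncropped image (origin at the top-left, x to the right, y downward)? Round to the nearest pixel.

(619, 1548)

Crop width = 1725 − 66 = 1659 px; one third is 553.00 px.
Crop height = 3784 − 430 = 3354 px; one third is 1118.00 px.
The upper-left point is one-third across and one-third down within the crop:
x = 66 + 1 × 553.00 ≈ 619; y = 430 + 1 × 1118.00 ≈ 1548.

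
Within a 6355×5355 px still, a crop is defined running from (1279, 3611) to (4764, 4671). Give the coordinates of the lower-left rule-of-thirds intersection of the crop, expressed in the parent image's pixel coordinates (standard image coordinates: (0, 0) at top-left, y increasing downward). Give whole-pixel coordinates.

x = 2441 px, y = 4318 px

Crop width = 4764 − 1279 = 3485 px; one third is 1161.67 px.
Crop height = 4671 − 3611 = 1060 px; one third is 353.33 px.
The lower-left point is one-third across and two-thirds down within the crop:
x = 1279 + 1 × 1161.67 ≈ 2441; y = 3611 + 2 × 353.33 ≈ 4318.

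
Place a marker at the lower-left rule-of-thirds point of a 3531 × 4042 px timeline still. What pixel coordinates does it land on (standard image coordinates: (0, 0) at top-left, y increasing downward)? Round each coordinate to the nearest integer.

(1177, 2695)

The lower-left point sits one-third of the way across and two-thirds of the way down.
x = 1 × 3531/3 ≈ 1177; y = 2 × 4042/3 ≈ 2695.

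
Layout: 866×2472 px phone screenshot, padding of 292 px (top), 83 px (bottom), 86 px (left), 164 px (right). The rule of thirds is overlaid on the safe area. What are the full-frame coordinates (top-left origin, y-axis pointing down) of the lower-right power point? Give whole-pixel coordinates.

Content width = 866 − 86 − 164 = 616 px; content height = 2472 − 292 − 83 = 2097 px.
Lower-right is two-thirds across and two-thirds down within the safe area.
x = 86 + 2 × 616/3 = 86 + 410.67 ≈ 497
y = 292 + 2 × 2097/3 = 292 + 1398.00 ≈ 1690

(497, 1690)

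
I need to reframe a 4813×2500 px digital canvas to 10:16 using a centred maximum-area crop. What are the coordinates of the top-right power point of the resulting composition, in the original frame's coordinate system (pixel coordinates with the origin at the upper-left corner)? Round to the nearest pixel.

4813/2500 > 10/16, so the 10:16 crop keeps the full height 2500 and trims width to 2500 × 10/16 = 1562.50 px.
Left offset = (4813 − 1562.50)/2 = 1625.25 px; top offset = 0.
Top-right is two-thirds across and one-third down within the crop:
x = 1625.25 + 2 × 1562.50/3 ≈ 2667; y = 0.00 + 1 × 2500.00/3 ≈ 833.

(2667, 833)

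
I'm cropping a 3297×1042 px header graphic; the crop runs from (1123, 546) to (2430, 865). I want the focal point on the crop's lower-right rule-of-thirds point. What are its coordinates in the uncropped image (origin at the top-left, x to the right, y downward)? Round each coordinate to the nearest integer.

x = 1994 px, y = 759 px

Crop width = 2430 − 1123 = 1307 px; one third is 435.67 px.
Crop height = 865 − 546 = 319 px; one third is 106.33 px.
The lower-right point is two-thirds across and two-thirds down within the crop:
x = 1123 + 2 × 435.67 ≈ 1994; y = 546 + 2 × 106.33 ≈ 759.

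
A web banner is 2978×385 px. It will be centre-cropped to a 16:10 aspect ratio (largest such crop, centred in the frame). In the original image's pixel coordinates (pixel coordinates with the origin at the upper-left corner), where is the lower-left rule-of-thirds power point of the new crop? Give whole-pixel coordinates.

2978/385 > 16/10, so the 16:10 crop keeps the full height 385 and trims width to 385 × 16/10 = 616.00 px.
Left offset = (2978 − 616.00)/2 = 1181.00 px; top offset = 0.
Lower-left is one-third across and two-thirds down within the crop:
x = 1181.00 + 1 × 616.00/3 ≈ 1386; y = 0.00 + 2 × 385.00/3 ≈ 257.

(1386, 257)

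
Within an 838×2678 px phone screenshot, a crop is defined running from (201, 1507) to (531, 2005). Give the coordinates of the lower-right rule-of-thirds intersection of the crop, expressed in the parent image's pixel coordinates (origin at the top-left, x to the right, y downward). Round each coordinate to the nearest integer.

Crop width = 531 − 201 = 330 px; one third is 110.00 px.
Crop height = 2005 − 1507 = 498 px; one third is 166.00 px.
The lower-right point is two-thirds across and two-thirds down within the crop:
x = 201 + 2 × 110.00 ≈ 421; y = 1507 + 2 × 166.00 ≈ 1839.

x = 421 px, y = 1839 px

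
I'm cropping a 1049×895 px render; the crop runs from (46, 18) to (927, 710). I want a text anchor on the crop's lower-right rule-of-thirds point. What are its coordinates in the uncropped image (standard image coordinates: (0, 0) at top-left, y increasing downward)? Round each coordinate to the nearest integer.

Crop width = 927 − 46 = 881 px; one third is 293.67 px.
Crop height = 710 − 18 = 692 px; one third is 230.67 px.
The lower-right point is two-thirds across and two-thirds down within the crop:
x = 46 + 2 × 293.67 ≈ 633; y = 18 + 2 × 230.67 ≈ 479.

x = 633 px, y = 479 px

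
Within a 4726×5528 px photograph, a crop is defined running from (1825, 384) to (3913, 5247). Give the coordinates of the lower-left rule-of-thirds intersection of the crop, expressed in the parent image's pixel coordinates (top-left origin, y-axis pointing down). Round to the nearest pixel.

(2521, 3626)

Crop width = 3913 − 1825 = 2088 px; one third is 696.00 px.
Crop height = 5247 − 384 = 4863 px; one third is 1621.00 px.
The lower-left point is one-third across and two-thirds down within the crop:
x = 1825 + 1 × 696.00 ≈ 2521; y = 384 + 2 × 1621.00 ≈ 3626.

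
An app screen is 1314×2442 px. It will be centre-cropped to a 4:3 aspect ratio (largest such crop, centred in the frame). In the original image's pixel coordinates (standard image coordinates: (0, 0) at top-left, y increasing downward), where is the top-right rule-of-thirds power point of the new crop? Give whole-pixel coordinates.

1314/2442 < 4/3, so the 4:3 crop keeps the full width 1314 and trims height to 1314 × 3/4 = 985.50 px.
Top offset = (2442 − 985.50)/2 = 728.25 px; left offset = 0.
Top-right is two-thirds across and one-third down within the crop:
x = 0.00 + 2 × 1314.00/3 ≈ 876; y = 728.25 + 1 × 985.50/3 ≈ 1057.

(876, 1057)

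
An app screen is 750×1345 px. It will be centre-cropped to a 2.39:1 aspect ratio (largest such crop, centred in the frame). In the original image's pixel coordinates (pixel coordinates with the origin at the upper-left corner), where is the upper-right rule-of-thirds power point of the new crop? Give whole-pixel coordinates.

750/1345 < 2.39/1, so the 2.39:1 crop keeps the full width 750 and trims height to 750 × 1/2.39 = 313.81 px.
Top offset = (1345 − 313.81)/2 = 515.60 px; left offset = 0.
Upper-right is two-thirds across and one-third down within the crop:
x = 0.00 + 2 × 750.00/3 ≈ 500; y = 515.60 + 1 × 313.81/3 ≈ 620.

x = 500 px, y = 620 px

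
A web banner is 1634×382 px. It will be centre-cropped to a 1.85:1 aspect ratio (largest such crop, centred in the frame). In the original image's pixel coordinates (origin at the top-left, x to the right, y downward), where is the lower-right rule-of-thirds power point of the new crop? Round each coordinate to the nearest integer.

x = 935 px, y = 255 px

1634/382 > 1.85/1, so the 1.85:1 crop keeps the full height 382 and trims width to 382 × 1.85/1 = 706.70 px.
Left offset = (1634 − 706.70)/2 = 463.65 px; top offset = 0.
Lower-right is two-thirds across and two-thirds down within the crop:
x = 463.65 + 2 × 706.70/3 ≈ 935; y = 0.00 + 2 × 382.00/3 ≈ 255.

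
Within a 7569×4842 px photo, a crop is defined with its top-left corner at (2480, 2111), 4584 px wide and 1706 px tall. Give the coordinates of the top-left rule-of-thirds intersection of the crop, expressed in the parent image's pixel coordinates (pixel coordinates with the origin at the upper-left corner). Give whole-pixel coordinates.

(4008, 2680)

One third of the crop width 4584 is 1528.00 px.
One third of the crop height 1706 is 568.67 px.
The top-left point is one-third across and one-third down within the crop:
x = 2480 + 1 × 1528.00 ≈ 4008; y = 2111 + 1 × 568.67 ≈ 2680.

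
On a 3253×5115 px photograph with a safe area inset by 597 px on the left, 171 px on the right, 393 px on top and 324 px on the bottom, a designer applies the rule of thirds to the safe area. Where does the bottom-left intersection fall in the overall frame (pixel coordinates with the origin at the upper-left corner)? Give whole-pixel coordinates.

Content width = 3253 − 597 − 171 = 2485 px; content height = 5115 − 393 − 324 = 4398 px.
Bottom-left is one-third across and two-thirds down within the safe area.
x = 597 + 1 × 2485/3 = 597 + 828.33 ≈ 1425
y = 393 + 2 × 4398/3 = 393 + 2932.00 ≈ 3325

x = 1425 px, y = 3325 px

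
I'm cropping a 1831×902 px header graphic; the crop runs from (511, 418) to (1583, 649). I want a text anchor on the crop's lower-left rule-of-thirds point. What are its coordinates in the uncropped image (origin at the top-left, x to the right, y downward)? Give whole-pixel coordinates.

Crop width = 1583 − 511 = 1072 px; one third is 357.33 px.
Crop height = 649 − 418 = 231 px; one third is 77.00 px.
The lower-left point is one-third across and two-thirds down within the crop:
x = 511 + 1 × 357.33 ≈ 868; y = 418 + 2 × 77.00 ≈ 572.

x = 868 px, y = 572 px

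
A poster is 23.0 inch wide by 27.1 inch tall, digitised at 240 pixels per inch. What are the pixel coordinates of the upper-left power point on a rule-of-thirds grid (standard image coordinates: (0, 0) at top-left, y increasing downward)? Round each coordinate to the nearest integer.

(1840, 2168)

In pixels the canvas is 23.0 × 240 = 5520 wide and 27.1 × 240 = 6504 tall.
The upper-left point is one-third across and one-third down:
x = 1 × 5520/3 ≈ 1840; y = 1 × 6504/3 ≈ 2168.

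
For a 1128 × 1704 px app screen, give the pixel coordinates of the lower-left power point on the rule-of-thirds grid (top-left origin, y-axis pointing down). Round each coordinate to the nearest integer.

The lower-left point sits one-third of the way across and two-thirds of the way down.
x = 1 × 1128/3 ≈ 376; y = 2 × 1704/3 ≈ 1136.

(376, 1136)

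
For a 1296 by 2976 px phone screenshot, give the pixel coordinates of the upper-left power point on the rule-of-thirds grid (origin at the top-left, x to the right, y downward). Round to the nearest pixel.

(432, 992)

The upper-left point sits one-third of the way across and one-third of the way down.
x = 1 × 1296/3 ≈ 432; y = 1 × 2976/3 ≈ 992.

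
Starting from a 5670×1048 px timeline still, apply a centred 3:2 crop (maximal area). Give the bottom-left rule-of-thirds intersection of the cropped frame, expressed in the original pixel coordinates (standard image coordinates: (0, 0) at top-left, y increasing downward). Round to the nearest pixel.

5670/1048 > 3/2, so the 3:2 crop keeps the full height 1048 and trims width to 1048 × 3/2 = 1572.00 px.
Left offset = (5670 − 1572.00)/2 = 2049.00 px; top offset = 0.
Bottom-left is one-third across and two-thirds down within the crop:
x = 2049.00 + 1 × 1572.00/3 ≈ 2573; y = 0.00 + 2 × 1048.00/3 ≈ 699.

(2573, 699)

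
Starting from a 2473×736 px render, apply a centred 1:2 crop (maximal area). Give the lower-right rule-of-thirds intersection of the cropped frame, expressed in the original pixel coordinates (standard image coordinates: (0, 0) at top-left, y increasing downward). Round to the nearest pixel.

x = 1298 px, y = 491 px

2473/736 > 1/2, so the 1:2 crop keeps the full height 736 and trims width to 736 × 1/2 = 368.00 px.
Left offset = (2473 − 368.00)/2 = 1052.50 px; top offset = 0.
Lower-right is two-thirds across and two-thirds down within the crop:
x = 1052.50 + 2 × 368.00/3 ≈ 1298; y = 0.00 + 2 × 736.00/3 ≈ 491.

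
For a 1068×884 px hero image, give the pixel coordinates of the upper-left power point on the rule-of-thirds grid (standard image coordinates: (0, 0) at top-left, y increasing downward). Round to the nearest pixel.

(356, 295)

The upper-left point sits one-third of the way across and one-third of the way down.
x = 1 × 1068/3 ≈ 356; y = 1 × 884/3 ≈ 295.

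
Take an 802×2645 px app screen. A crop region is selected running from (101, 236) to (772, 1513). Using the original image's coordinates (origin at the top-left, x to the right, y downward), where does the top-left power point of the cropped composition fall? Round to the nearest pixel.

(325, 662)

Crop width = 772 − 101 = 671 px; one third is 223.67 px.
Crop height = 1513 − 236 = 1277 px; one third is 425.67 px.
The top-left point is one-third across and one-third down within the crop:
x = 101 + 1 × 223.67 ≈ 325; y = 236 + 1 × 425.67 ≈ 662.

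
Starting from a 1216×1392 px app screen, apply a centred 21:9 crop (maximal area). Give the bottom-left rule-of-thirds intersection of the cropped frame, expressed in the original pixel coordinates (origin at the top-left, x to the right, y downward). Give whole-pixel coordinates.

1216/1392 < 21/9, so the 21:9 crop keeps the full width 1216 and trims height to 1216 × 9/21 = 521.14 px.
Top offset = (1392 − 521.14)/2 = 435.43 px; left offset = 0.
Bottom-left is one-third across and two-thirds down within the crop:
x = 0.00 + 1 × 1216.00/3 ≈ 405; y = 435.43 + 2 × 521.14/3 ≈ 783.

x = 405 px, y = 783 px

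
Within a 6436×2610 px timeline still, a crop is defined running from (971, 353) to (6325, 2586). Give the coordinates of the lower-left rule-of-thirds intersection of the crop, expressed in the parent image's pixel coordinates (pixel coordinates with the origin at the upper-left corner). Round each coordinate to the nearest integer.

Crop width = 6325 − 971 = 5354 px; one third is 1784.67 px.
Crop height = 2586 − 353 = 2233 px; one third is 744.33 px.
The lower-left point is one-third across and two-thirds down within the crop:
x = 971 + 1 × 1784.67 ≈ 2756; y = 353 + 2 × 744.33 ≈ 1842.

(2756, 1842)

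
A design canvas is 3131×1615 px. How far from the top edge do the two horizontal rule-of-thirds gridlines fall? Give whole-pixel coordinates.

1615 / 3 = 538.33, so the horizontal lines sit at one and two thirds of 1615.

y = 538 px and y = 1077 px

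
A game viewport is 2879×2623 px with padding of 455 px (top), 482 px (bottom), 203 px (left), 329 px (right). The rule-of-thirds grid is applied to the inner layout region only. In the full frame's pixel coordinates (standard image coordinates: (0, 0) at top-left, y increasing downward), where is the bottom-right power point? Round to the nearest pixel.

Content width = 2879 − 203 − 329 = 2347 px; content height = 2623 − 455 − 482 = 1686 px.
Bottom-right is two-thirds across and two-thirds down within the inner layout region.
x = 203 + 2 × 2347/3 = 203 + 1564.67 ≈ 1768
y = 455 + 2 × 1686/3 = 455 + 1124.00 ≈ 1579

(1768, 1579)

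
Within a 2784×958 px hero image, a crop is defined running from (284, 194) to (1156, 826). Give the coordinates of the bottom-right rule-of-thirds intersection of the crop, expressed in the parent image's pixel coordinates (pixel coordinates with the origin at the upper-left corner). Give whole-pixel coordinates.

(865, 615)

Crop width = 1156 − 284 = 872 px; one third is 290.67 px.
Crop height = 826 − 194 = 632 px; one third is 210.67 px.
The bottom-right point is two-thirds across and two-thirds down within the crop:
x = 284 + 2 × 290.67 ≈ 865; y = 194 + 2 × 210.67 ≈ 615.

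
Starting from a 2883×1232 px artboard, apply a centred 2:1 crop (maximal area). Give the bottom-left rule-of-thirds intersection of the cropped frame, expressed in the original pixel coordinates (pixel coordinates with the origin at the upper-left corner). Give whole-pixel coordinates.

x = 1031 px, y = 821 px

2883/1232 > 2/1, so the 2:1 crop keeps the full height 1232 and trims width to 1232 × 2/1 = 2464.00 px.
Left offset = (2883 − 2464.00)/2 = 209.50 px; top offset = 0.
Bottom-left is one-third across and two-thirds down within the crop:
x = 209.50 + 1 × 2464.00/3 ≈ 1031; y = 0.00 + 2 × 1232.00/3 ≈ 821.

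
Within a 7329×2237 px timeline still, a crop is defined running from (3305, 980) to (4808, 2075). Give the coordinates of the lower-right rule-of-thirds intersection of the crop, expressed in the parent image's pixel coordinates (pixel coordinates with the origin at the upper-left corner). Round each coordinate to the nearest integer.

Crop width = 4808 − 3305 = 1503 px; one third is 501.00 px.
Crop height = 2075 − 980 = 1095 px; one third is 365.00 px.
The lower-right point is two-thirds across and two-thirds down within the crop:
x = 3305 + 2 × 501.00 ≈ 4307; y = 980 + 2 × 365.00 ≈ 1710.

x = 4307 px, y = 1710 px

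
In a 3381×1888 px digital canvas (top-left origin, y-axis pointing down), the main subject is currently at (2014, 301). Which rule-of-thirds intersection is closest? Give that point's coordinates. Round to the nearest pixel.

x = 2254 px, y = 629 px

Third lines: x ∈ {1127, 2254}, y ∈ {629, 1259}.
2014 is closer to x = 2254; 301 is closer to y = 629.
So the nearest intersection is the upper-right power point.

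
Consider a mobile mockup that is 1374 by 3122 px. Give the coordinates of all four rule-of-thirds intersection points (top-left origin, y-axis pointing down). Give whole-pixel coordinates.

(458, 1041), (916, 1041), (458, 2081), (916, 2081)

One third of 1374 is 458; one third of 3122 is 1040.67.
Vertical third lines at x = 458 and x = 916; horizontal third lines at y = 1041 and y = 2081.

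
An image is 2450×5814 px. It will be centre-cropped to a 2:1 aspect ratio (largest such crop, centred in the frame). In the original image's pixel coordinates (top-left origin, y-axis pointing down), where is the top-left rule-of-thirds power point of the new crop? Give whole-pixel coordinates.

x = 817 px, y = 2703 px

2450/5814 < 2/1, so the 2:1 crop keeps the full width 2450 and trims height to 2450 × 1/2 = 1225.00 px.
Top offset = (5814 − 1225.00)/2 = 2294.50 px; left offset = 0.
Top-left is one-third across and one-third down within the crop:
x = 0.00 + 1 × 2450.00/3 ≈ 817; y = 2294.50 + 1 × 1225.00/3 ≈ 2703.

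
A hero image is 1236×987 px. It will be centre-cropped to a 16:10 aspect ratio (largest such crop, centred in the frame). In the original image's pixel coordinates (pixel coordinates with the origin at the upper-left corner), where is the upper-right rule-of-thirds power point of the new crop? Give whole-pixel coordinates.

(824, 365)

1236/987 < 16/10, so the 16:10 crop keeps the full width 1236 and trims height to 1236 × 10/16 = 772.50 px.
Top offset = (987 − 772.50)/2 = 107.25 px; left offset = 0.
Upper-right is two-thirds across and one-third down within the crop:
x = 0.00 + 2 × 1236.00/3 ≈ 824; y = 107.25 + 1 × 772.50/3 ≈ 365.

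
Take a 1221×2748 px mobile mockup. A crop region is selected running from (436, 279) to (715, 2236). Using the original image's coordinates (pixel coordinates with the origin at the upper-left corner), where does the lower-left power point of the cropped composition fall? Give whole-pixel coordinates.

Crop width = 715 − 436 = 279 px; one third is 93.00 px.
Crop height = 2236 − 279 = 1957 px; one third is 652.33 px.
The lower-left point is one-third across and two-thirds down within the crop:
x = 436 + 1 × 93.00 ≈ 529; y = 279 + 2 × 652.33 ≈ 1584.

(529, 1584)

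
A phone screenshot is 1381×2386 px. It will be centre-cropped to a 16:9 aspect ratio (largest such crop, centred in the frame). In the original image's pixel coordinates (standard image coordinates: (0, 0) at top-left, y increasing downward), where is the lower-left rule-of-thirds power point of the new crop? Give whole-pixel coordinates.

1381/2386 < 16/9, so the 16:9 crop keeps the full width 1381 and trims height to 1381 × 9/16 = 776.81 px.
Top offset = (2386 − 776.81)/2 = 804.59 px; left offset = 0.
Lower-left is one-third across and two-thirds down within the crop:
x = 0.00 + 1 × 1381.00/3 ≈ 460; y = 804.59 + 2 × 776.81/3 ≈ 1322.

x = 460 px, y = 1322 px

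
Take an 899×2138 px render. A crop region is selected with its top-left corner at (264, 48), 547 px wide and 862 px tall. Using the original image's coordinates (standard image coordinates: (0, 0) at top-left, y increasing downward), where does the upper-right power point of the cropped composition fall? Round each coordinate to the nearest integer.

One third of the crop width 547 is 182.33 px.
One third of the crop height 862 is 287.33 px.
The upper-right point is two-thirds across and one-third down within the crop:
x = 264 + 2 × 182.33 ≈ 629; y = 48 + 1 × 287.33 ≈ 335.

x = 629 px, y = 335 px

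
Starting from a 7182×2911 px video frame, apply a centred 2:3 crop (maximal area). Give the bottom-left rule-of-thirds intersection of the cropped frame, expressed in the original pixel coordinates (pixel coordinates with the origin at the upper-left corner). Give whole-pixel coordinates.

7182/2911 > 2/3, so the 2:3 crop keeps the full height 2911 and trims width to 2911 × 2/3 = 1940.67 px.
Left offset = (7182 − 1940.67)/2 = 2620.67 px; top offset = 0.
Bottom-left is one-third across and two-thirds down within the crop:
x = 2620.67 + 1 × 1940.67/3 ≈ 3268; y = 0.00 + 2 × 2911.00/3 ≈ 1941.

(3268, 1941)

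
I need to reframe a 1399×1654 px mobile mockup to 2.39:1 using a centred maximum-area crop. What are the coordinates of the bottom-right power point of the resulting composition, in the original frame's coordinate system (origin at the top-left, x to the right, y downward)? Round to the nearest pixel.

x = 933 px, y = 925 px

1399/1654 < 2.39/1, so the 2.39:1 crop keeps the full width 1399 and trims height to 1399 × 1/2.39 = 585.36 px.
Top offset = (1654 − 585.36)/2 = 534.32 px; left offset = 0.
Bottom-right is two-thirds across and two-thirds down within the crop:
x = 0.00 + 2 × 1399.00/3 ≈ 933; y = 534.32 + 2 × 585.36/3 ≈ 925.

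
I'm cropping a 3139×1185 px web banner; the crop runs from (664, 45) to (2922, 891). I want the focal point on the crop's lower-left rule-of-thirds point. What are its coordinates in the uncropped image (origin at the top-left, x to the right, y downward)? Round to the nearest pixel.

Crop width = 2922 − 664 = 2258 px; one third is 752.67 px.
Crop height = 891 − 45 = 846 px; one third is 282.00 px.
The lower-left point is one-third across and two-thirds down within the crop:
x = 664 + 1 × 752.67 ≈ 1417; y = 45 + 2 × 282.00 ≈ 609.

x = 1417 px, y = 609 px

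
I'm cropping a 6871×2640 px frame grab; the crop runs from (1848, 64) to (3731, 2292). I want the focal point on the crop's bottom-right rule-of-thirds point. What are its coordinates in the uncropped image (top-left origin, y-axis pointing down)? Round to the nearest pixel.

(3103, 1549)

Crop width = 3731 − 1848 = 1883 px; one third is 627.67 px.
Crop height = 2292 − 64 = 2228 px; one third is 742.67 px.
The bottom-right point is two-thirds across and two-thirds down within the crop:
x = 1848 + 2 × 627.67 ≈ 3103; y = 64 + 2 × 742.67 ≈ 1549.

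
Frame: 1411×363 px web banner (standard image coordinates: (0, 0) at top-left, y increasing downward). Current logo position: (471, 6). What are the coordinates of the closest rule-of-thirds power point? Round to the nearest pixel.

Third lines: x ∈ {470, 941}, y ∈ {121, 242}.
471 is closer to x = 470; 6 is closer to y = 121.
So the nearest intersection is the upper-left power point.

(470, 121)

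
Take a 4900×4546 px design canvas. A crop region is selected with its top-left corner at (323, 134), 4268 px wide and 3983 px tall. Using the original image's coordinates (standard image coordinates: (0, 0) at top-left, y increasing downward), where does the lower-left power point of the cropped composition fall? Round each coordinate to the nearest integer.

x = 1746 px, y = 2789 px

One third of the crop width 4268 is 1422.67 px.
One third of the crop height 3983 is 1327.67 px.
The lower-left point is one-third across and two-thirds down within the crop:
x = 323 + 1 × 1422.67 ≈ 1746; y = 134 + 2 × 1327.67 ≈ 2789.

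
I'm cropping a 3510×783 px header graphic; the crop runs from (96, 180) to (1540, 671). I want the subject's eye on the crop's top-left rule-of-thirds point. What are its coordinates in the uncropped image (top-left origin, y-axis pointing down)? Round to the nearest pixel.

Crop width = 1540 − 96 = 1444 px; one third is 481.33 px.
Crop height = 671 − 180 = 491 px; one third is 163.67 px.
The top-left point is one-third across and one-third down within the crop:
x = 96 + 1 × 481.33 ≈ 577; y = 180 + 1 × 163.67 ≈ 344.

x = 577 px, y = 344 px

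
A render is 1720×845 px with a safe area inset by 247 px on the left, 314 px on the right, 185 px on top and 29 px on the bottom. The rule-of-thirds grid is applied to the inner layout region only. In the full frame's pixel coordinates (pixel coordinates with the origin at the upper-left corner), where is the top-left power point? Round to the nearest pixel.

(633, 395)

Content width = 1720 − 247 − 314 = 1159 px; content height = 845 − 185 − 29 = 631 px.
Top-left is one-third across and one-third down within the inner layout region.
x = 247 + 1 × 1159/3 = 247 + 386.33 ≈ 633
y = 185 + 1 × 631/3 = 185 + 210.33 ≈ 395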